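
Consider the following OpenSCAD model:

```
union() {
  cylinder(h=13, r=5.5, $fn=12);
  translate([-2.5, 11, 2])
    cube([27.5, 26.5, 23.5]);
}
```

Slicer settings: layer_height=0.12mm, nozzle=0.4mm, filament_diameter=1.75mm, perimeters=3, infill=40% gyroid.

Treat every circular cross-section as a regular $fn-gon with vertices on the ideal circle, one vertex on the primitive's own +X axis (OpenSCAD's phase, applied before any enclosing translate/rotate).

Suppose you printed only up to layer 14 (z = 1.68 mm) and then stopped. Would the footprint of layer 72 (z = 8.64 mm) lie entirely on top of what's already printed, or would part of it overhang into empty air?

Compare the two slices. At z = 1.68: the r=5.5 cylinder gives a regular 12-gon of circumradius 5.5 (constant along its height) (area = (12/2)·5.500²·sin(360°/12) = 90.75 mm²); the cube at (-2.5, 11) is absent (z outside [2, 25.5]); Merging all regions: only the r=5.5 cylinder is present, so the union is just that shape — area = 90.75 mm². At z = 8.64: the r=5.5 cylinder gives a regular 12-gon of circumradius 5.5 (constant along its height) (area = (12/2)·5.500²·sin(360°/12) = 90.75 mm²); the cube at (-2.5, 11) is present — its section is the full 27.5×26.5 rectangle (area 728.75 mm²); Merging all regions: the 2 present regions are separate (no shared area or edge), so areas and boundary lengths simply add and each stays a separate island — area = 819.50 mm². Checking containment: at z = 8.64 the cross-section extends beyond the z = 1.68 cross-section by about 728.75 mm².

part overhangs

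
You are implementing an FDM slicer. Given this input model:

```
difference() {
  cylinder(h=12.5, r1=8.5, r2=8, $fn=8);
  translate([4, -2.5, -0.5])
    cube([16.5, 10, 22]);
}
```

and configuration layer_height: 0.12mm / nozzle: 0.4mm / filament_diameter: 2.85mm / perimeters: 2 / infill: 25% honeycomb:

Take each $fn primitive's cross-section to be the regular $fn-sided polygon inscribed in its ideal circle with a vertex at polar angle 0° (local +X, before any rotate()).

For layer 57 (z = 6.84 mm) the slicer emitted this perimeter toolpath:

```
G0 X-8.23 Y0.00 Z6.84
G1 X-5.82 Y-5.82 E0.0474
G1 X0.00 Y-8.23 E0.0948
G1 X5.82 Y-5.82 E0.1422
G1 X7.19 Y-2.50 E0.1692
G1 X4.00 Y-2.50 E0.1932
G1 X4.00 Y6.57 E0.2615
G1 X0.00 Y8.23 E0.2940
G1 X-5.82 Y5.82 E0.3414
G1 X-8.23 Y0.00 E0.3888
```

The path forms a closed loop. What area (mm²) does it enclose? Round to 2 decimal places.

164.01 mm²

Apply the shoelace formula to the sequence of (X, Y) vertices; enclosed area = 164.01 mm².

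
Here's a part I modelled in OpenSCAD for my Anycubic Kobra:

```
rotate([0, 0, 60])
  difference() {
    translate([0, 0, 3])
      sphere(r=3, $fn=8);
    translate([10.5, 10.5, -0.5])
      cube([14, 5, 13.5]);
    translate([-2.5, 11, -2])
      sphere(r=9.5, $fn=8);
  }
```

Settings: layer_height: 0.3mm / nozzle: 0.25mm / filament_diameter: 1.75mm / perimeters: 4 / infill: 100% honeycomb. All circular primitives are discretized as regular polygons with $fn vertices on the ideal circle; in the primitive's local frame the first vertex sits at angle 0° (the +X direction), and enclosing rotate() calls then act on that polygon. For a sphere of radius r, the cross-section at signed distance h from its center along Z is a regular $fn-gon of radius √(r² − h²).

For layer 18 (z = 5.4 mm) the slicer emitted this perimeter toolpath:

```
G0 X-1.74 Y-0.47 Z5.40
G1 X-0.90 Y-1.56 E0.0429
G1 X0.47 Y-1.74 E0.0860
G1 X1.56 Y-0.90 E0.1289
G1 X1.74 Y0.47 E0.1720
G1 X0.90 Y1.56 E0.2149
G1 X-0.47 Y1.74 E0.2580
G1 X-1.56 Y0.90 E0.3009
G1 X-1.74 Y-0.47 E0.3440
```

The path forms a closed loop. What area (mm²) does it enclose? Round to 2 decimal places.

Apply the shoelace formula to the sequence of (X, Y) vertices; enclosed area = 9.18 mm².

9.18 mm²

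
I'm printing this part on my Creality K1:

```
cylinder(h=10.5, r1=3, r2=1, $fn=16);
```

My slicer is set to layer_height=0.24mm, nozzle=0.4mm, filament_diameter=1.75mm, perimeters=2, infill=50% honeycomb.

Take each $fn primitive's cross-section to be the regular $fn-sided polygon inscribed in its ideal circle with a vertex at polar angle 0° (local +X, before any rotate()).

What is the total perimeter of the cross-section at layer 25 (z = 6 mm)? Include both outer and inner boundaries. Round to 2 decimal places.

At z = 6 mm: the cone: at t=0.571 of its height the radius interpolates to r₁+(r₂−r₁)t = 1.857, giving a regular 16-gon of that circumradius (perimeter = 2·16·1.857·sin(180°/16) = 11.59 mm). Overall, the cross-section is a single solid region. Total boundary length (outer) = 11.59 mm.

11.59 mm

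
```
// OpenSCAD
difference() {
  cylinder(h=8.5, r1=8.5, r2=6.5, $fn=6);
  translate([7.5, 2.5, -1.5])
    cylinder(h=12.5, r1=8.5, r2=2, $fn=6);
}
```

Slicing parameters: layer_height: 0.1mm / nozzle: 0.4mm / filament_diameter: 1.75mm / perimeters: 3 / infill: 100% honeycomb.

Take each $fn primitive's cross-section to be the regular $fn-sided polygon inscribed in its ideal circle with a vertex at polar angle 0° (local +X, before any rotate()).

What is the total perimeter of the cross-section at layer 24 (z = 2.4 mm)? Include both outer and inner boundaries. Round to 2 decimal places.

49.08 mm

At z = 2.4 mm: the cone contributes a regular 6-gon of circumradius 7.935 (interpolated between r1=8.5 and r2=6.5 at t=0.282) (perimeter = 2·6·7.935·sin(180°/6) = 47.61 mm); the cone at (7.5, 2.5) (r1=8.5→r2=2) has section circumradius 6.472 here — a regular 6-gon (perimeter = 2·6·6.472·sin(180°/6) = 38.83 mm); After the difference (first − rest): starting from the cone, the cone at (7.5, 2.5) partially overlaps it — only the 37.91 mm² overlap (of its 108.83 mm²) is removed, clipping the outline — boundary = 49.08 mm. Overall, the cross-section is a single solid region. Total boundary length (outer) = 49.08 mm.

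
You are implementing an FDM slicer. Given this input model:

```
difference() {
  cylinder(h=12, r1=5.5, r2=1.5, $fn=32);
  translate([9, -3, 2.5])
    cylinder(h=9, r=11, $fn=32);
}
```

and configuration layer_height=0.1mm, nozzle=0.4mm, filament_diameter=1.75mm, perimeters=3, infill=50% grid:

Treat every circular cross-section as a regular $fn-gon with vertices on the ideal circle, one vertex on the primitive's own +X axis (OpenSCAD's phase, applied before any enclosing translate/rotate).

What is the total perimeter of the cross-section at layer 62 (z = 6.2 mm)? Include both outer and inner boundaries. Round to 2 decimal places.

At z = 6.2 mm: the cone contributes a regular 32-gon of circumradius 3.433 (interpolated between r1=5.5 and r2=1.5 at t=0.517) (perimeter = 2·32·3.433·sin(180°/32) = 21.54 mm); the cylinder at (9, -3): section is a regular 32-gon, circumradius r=11 (perimeter = 2·32·11.000·sin(180°/32) = 69.00 mm); After the difference (first − rest): starting from the cone, the r=11 cylinder at (9, -3) partially overlaps it — only the 27.19 mm² overlap (of its 377.69 mm²) is removed, clipping the outline — boundary = 15.43 mm. Overall, the cross-section is a single solid region. Total boundary length (outer) = 15.43 mm.

15.43 mm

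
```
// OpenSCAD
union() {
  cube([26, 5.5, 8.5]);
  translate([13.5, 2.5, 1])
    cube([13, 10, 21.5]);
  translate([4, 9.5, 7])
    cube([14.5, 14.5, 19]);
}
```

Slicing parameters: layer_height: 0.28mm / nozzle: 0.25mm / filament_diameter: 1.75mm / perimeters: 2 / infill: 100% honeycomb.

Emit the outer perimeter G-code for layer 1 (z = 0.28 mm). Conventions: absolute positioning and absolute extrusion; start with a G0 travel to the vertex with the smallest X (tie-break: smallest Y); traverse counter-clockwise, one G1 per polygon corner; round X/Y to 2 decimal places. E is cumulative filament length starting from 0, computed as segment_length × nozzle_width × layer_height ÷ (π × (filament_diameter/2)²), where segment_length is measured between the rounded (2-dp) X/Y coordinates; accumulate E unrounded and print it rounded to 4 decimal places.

G0 X0.00 Y0.00 Z0.28
G1 X26.00 Y0.00 E0.7567
G1 X26.00 Y5.50 E0.9167
G1 X0.00 Y5.50 E1.6734
G1 X0.00 Y0.00 E1.8335

At z = 0.28 mm: the cube is present — its section is the full 26×5.5 rectangle; the cube at (13.5, 2.5) is not intersected at this z (z outside [1, 22.5]); the cube at (4, 9.5) does not reach this height (z outside [7, 26]); Merging all regions: only the 26×5.5 cube is present, so the union is just that shape — 1 connected region. The outline is a single polygon with 4 vertices. Extrusion per mm of travel: 0.25 × 0.28 / (π × 0.875²) = 0.029103. Accumulating E over each segment gives final E = 1.8335.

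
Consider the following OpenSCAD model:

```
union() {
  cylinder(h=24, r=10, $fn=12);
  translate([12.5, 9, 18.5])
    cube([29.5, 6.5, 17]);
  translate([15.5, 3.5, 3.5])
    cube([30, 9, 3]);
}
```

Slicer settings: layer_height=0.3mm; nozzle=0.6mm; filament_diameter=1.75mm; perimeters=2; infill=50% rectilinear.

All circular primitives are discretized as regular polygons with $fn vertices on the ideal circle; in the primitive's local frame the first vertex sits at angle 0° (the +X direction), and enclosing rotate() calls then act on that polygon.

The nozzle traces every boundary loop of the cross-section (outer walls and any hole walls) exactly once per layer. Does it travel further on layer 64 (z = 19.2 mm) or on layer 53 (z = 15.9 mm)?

layer 64 (z = 19.2 mm)

Layer 64 (z = 19.2): the r=10 cylinder contributes a regular 12-gon of circumradius 10 (perimeter = 2·12·10.000·sin(180°/12) = 62.12 mm); the 29.5×6.5 cube at (12.5, 9) contributes its full rectangle (perimeter 72.00 mm); the cube at (15.5, 3.5) is not intersected at this z (z outside [3.5, 6.5]); Taking the union: the 2 present regions are separate (no shared area or edge), so areas and boundary lengths simply add and each stays a separate island — boundary = 134.12 mm. So its perimeter = 134.12 mm. Layer 53 (z = 15.9): the r=10 cylinder contributes a regular 12-gon of circumradius 10 (perimeter = 2·12·10.000·sin(180°/12) = 62.12 mm); the cube at (12.5, 9) does not reach this height (z outside [18.5, 35.5]); the cube at (15.5, 3.5) is absent (z outside [3.5, 6.5]); Combining (union): only the r=10 cylinder is present, so the union is just that shape — boundary = 62.12 mm. So its perimeter = 62.12 mm. Layer 64 is larger (134.12 vs 62.12 mm).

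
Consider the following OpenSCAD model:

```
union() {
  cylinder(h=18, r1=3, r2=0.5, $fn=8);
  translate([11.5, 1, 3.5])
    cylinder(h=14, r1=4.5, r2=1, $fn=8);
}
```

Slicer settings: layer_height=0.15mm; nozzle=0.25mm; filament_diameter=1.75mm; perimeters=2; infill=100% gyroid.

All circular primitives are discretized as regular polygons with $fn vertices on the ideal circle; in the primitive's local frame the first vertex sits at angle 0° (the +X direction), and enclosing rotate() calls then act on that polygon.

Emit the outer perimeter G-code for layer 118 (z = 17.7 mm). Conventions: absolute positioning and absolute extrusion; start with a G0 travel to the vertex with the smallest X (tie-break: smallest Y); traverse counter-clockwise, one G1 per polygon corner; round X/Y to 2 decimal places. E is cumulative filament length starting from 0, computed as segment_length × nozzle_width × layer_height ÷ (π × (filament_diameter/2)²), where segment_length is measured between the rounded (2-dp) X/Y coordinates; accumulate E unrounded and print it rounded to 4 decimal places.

G0 X-0.54 Y0.00 Z17.70
G1 X-0.38 Y-0.38 E0.0064
G1 X0.00 Y-0.54 E0.0129
G1 X0.38 Y-0.38 E0.0193
G1 X0.54 Y0.00 E0.0257
G1 X0.38 Y0.38 E0.0321
G1 X0.00 Y0.54 E0.0386
G1 X-0.38 Y0.38 E0.0450
G1 X-0.54 Y0.00 E0.0514

At z = 17.7 mm: the cone (r1=3→r2=0.5) has section circumradius 0.542 here — a regular 8-gon; the cone at (11.5, 1) does not reach this height (z outside [3.5, 17.5]); Merging all regions: only the cone is present, so the union is just that shape — 1 connected region. The outline is a single polygon with 8 vertices. Extrusion per mm of travel: 0.25 × 0.15 / (π × 0.875²) = 0.015591. Accumulating E over each segment gives final E = 0.0514.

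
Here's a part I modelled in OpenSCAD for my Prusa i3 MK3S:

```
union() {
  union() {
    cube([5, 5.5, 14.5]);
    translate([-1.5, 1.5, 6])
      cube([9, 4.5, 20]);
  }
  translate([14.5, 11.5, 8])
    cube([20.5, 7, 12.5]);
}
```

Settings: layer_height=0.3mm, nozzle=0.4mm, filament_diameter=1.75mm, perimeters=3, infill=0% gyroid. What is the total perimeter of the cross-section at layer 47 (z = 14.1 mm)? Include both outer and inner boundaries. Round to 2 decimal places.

85.00 mm

At z = 14.1 mm: the cube (footprint 5×5.5) is included at this height (perimeter 21.00 mm); the 9×4.5 cube at (-1.5, 1.5) contributes its full rectangle (perimeter 27.00 mm); Taking the union: the regions partially overlap (shared area 20.00 mm²), so the edge portions inside another operand are dropped and the merged outline is re-measured after clipping — boundary = 30.00 mm; the 20.5×7 cube at (14.5, 11.5) contributes its full rectangle (perimeter 55.00 mm); Merging all regions: the 2 present regions are separate (no shared area or edge), so areas and boundary lengths simply add and each stays a separate island — boundary = 85.00 mm. Overall, the cross-section has 2 separate islands. Total boundary length (outer) = 85.00 mm.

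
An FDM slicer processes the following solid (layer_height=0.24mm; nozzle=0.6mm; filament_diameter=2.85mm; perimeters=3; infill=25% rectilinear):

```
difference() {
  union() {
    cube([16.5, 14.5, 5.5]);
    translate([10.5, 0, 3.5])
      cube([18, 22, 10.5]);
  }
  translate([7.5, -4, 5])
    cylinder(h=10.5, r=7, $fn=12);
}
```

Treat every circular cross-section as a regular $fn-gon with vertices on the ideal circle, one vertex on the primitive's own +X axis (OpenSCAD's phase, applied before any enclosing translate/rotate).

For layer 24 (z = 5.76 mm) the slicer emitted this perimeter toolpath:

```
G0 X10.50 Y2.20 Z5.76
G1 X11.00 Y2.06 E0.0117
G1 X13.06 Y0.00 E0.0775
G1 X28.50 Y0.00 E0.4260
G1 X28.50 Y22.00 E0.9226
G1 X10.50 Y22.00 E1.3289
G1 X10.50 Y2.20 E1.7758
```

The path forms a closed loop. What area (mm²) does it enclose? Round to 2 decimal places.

392.81 mm²

Apply the shoelace formula to the sequence of (X, Y) vertices; enclosed area = 392.81 mm².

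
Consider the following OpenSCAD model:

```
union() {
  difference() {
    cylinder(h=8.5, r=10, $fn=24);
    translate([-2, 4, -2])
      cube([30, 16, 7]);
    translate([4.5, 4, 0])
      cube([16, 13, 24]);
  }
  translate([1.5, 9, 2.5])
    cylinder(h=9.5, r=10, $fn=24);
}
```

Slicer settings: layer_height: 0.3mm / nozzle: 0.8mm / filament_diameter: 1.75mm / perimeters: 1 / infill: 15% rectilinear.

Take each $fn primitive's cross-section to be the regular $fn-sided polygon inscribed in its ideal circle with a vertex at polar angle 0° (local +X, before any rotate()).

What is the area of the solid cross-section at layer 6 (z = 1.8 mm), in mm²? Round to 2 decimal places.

259.87 mm²

At z = 1.8 mm: the r=10 cylinder contributes a regular 24-gon of circumradius 10 (area = (24/2)·10.000²·sin(360°/24) = 310.58 mm²); the cube at (-2, 4) (footprint 30×16) is included at this height (area 480.00 mm²); the 16×13 cube at (4.5, 4) contributes its full rectangle (area 208.00 mm²); Subtracting the remaining from the first: starting from the r=10 cylinder (310.58 mm²), the 30×16 cube at (-2, 4) partially overlaps it — only the 50.72 mm² overlap (of its 480.00 mm²) is removed, clipping the outline; the 16×13 cube at (4.5, 4) misses the remaining region (no effect) — area = 259.87 mm²; the cylinder at (1.5, 9) is absent (z outside [2.5, 12]); Taking the union: only the result so far is present, so the union is just that shape — area = 259.87 mm². Overall, the cross-section is a single solid region. Net area = 259.87 mm².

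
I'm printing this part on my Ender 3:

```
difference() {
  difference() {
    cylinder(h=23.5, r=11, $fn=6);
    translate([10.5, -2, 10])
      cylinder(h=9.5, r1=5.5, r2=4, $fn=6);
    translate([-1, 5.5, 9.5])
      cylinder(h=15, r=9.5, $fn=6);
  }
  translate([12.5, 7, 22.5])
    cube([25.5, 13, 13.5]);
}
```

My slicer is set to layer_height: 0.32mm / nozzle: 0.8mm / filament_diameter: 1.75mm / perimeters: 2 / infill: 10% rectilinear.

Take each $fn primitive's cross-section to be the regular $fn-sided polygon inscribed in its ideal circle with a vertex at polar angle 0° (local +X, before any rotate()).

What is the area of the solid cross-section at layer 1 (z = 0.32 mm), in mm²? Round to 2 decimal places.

314.37 mm²

At z = 0.32 mm: the r=11 cylinder gives a regular 6-gon of circumradius 11 (constant along its height) (area = (6/2)·11.000²·sin(360°/6) = 314.37 mm²); the cone at (10.5, -2) is not intersected at this z (z outside [10, 19.5]); the cylinder at (-1, 5.5) is not intersected at this z (z outside [9.5, 24.5]); After the difference (first − rest): none of the subtracted shapes is present at this height, so the r=11 cylinder is unchanged — area = 314.37 mm²; the cube at (12.5, 7) is absent (z outside [22.5, 36]); Taking the first minus the rest: none of the subtracted shapes is present at this height, so the result so far is unchanged — area = 314.37 mm². Overall, the cross-section is a single solid region. Net area = 314.37 mm².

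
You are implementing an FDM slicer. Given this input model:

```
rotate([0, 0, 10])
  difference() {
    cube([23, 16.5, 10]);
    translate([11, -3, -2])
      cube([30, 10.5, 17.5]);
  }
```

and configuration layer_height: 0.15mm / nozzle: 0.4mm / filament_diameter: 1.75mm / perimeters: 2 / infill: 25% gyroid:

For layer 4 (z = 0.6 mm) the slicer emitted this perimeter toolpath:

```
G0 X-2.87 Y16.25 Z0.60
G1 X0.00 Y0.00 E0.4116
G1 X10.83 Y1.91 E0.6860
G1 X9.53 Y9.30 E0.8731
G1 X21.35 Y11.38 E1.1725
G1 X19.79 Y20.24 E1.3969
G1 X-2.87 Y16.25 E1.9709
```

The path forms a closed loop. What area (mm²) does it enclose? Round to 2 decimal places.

Apply the shoelace formula to the sequence of (X, Y) vertices; enclosed area = 289.50 mm².

289.50 mm²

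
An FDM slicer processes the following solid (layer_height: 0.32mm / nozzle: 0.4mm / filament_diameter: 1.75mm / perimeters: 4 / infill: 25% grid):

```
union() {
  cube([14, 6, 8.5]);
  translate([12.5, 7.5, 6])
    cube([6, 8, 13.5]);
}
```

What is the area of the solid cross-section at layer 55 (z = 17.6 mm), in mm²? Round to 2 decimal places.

At z = 17.6 mm: the cube does not reach this height (z outside [0, 8.5]); the cube at (12.5, 7.5) is present — its section is the full 6×8 rectangle (area 48.00 mm²); Merging all regions: only the 6×8 cube at (12.5, 7.5) is present, so the union is just that shape — area = 48.00 mm². Overall, the cross-section is a single solid region. Net area = 48.00 mm².

48.00 mm²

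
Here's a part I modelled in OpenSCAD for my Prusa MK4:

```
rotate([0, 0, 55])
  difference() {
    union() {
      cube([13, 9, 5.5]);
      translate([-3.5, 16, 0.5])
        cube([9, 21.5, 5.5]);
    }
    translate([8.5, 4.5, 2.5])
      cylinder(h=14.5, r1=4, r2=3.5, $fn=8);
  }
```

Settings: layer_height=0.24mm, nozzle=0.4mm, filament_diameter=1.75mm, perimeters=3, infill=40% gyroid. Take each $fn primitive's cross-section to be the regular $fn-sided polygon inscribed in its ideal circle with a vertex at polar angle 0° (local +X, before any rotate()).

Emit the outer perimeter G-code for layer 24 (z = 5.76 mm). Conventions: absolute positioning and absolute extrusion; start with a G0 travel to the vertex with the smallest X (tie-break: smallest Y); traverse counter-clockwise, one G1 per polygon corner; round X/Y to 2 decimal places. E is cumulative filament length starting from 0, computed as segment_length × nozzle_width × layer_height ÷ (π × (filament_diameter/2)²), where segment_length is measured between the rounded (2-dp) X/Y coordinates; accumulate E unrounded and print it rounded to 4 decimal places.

At z = 5.76 mm: the cube is absent (z outside [0, 5.5]); the cube at (-3.5, 16) (footprint 9×21.5) is included at this height; Merging all regions: only the 9×21.5 cube at (-3.5, 16) is present, so the union is just that shape — 1 connected region; the cone at (8.5, 4.5): at t=0.225 of its height the radius interpolates to r₁+(r₂−r₁)t = 3.888, giving a regular 8-gon of that circumradius; Subtracting the remaining from the first: starting from the result so far, the cone at (8.5, 4.5) misses the remaining region (no effect) — 1 connected region; (rotated 55° about Z; rotation is an isometry so areas/perimeters/island counts are preserved). The outline is a single polygon with 4 vertices. Extrusion per mm of travel: 0.4 × 0.24 / (π × 0.875²) = 0.039912. Accumulating E over each segment gives final E = 2.4347.

G0 X-32.73 Y18.64 Z5.76
G1 X-15.11 Y6.31 E0.8583
G1 X-9.95 Y13.68 E1.2174
G1 X-27.56 Y26.01 E2.0754
G1 X-32.73 Y18.64 E2.4347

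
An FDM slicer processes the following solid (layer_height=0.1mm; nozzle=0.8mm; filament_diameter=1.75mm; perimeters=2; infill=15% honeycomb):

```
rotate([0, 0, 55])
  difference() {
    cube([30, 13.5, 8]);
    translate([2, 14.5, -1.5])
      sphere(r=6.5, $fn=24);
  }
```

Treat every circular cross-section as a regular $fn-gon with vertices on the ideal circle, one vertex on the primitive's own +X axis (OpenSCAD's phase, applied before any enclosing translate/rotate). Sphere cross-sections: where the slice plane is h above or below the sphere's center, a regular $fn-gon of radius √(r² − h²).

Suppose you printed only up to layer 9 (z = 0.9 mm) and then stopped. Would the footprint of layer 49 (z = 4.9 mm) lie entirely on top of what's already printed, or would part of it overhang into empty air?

part overhangs

Compare the two slices. At z = 0.9: the cube is present — its section is the full 30×13.5 rectangle (area 405.00 mm²); the r=6.5 sphere at (2, 14.5) slices to a regular 24-gon of circumradius 6.041 (√(r²−h²) with h=2.4 from center) (area = (24/2)·6.041²·sin(360°/24) = 113.33 mm²); Subtracting the remaining from the first: starting from the 30×13.5 cube (405.00 mm²), the r=6.5 sphere at (2, 14.5) partially overlaps it — only the 32.15 mm² overlap (of its 113.33 mm²) is removed, clipping the outline — area = 372.85 mm²; (rotated 55° about Z; rotation is an isometry so areas/perimeters/island counts are preserved). At z = 4.9: the cube is present — its section is the full 30×13.5 rectangle (area 405.00 mm²); the sphere at (2, 14.5): section is a regular 24-gon, circumradius = √(r²−h²) = √(6.5²−6.4²) = 1.136 (area = (24/2)·1.136²·sin(360°/24) = 4.01 mm²); Subtracting the remaining from the first: starting from the 30×13.5 cube (405.00 mm²), the r=6.5 sphere at (2, 14.5) partially overlaps it — only the 0.09 mm² overlap (of its 4.01 mm²) is removed, clipping the outline — area = 404.91 mm²; (rotated 55° about Z; rotation is an isometry so areas/perimeters/island counts are preserved). Checking containment: at z = 4.9 the cross-section extends beyond the z = 0.9 cross-section by about 32.06 mm².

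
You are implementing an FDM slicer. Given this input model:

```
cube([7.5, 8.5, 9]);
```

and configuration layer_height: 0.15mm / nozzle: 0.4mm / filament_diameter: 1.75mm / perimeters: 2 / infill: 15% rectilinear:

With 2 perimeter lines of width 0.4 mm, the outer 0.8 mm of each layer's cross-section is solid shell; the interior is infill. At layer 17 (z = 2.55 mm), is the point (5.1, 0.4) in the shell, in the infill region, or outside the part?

At z = 2.55 mm: the cube (footprint 7.5×8.5) is included at this height. Overall, the cross-section is a single solid region. The nearest boundary edge runs (0.00, 0.00)→(7.50, 0.00); distance from the point to it = 0.40 mm. The point is inside the cross-section, 0.40 mm from the nearest boundary — within the 0.8 mm shell band (2 × 0.4).

shell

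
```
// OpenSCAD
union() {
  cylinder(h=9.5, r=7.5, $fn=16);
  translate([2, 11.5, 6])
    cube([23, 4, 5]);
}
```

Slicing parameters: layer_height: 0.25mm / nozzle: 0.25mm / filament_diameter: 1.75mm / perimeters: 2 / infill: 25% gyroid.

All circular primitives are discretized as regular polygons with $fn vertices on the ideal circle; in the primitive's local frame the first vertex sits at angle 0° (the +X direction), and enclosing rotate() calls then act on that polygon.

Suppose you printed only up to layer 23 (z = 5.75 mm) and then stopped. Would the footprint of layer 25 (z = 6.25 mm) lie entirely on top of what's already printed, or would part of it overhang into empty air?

Compare the two slices. At z = 5.75: the cylinder: section is a regular 16-gon, circumradius r=7.5 (area = (16/2)·7.500²·sin(360°/16) = 172.21 mm²); the cube at (2, 11.5) is not intersected at this z (z outside [6, 11]); Merging all regions: only the r=7.5 cylinder is present, so the union is just that shape — area = 172.21 mm². At z = 6.25: the r=7.5 cylinder contributes a regular 16-gon of circumradius 7.5 (area = (16/2)·7.500²·sin(360°/16) = 172.21 mm²); the 23×4 cube at (2, 11.5) contributes its full rectangle (area 92.00 mm²); Combining (union): the 2 present regions are separate (no shared area or edge), so areas and boundary lengths simply add and each stays a separate island — area = 264.21 mm². Checking containment: at z = 6.25 the cross-section extends beyond the z = 5.75 cross-section by about 92.00 mm².

part overhangs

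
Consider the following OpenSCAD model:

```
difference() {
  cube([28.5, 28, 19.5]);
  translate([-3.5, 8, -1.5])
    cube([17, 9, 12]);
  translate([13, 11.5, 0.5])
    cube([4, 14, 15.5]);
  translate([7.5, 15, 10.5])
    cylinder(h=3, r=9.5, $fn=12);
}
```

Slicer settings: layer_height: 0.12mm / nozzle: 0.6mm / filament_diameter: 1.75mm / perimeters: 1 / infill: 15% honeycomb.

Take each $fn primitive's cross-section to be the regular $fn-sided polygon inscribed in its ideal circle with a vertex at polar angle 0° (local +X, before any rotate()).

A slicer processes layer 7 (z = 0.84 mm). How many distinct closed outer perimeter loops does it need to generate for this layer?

At z = 0.84 mm: the cube is present — its section is the full 28.5×28 rectangle; the cube at (-3.5, 8) (footprint 17×9) is included at this height; the 4×14 cube at (13, 11.5) contributes its full rectangle; the cylinder at (7.5, 15) is absent (z outside [10.5, 13.5]); Subtracting the remaining from the first: starting from the 28.5×28 cube, the 17×9 cube at (-3.5, 8) partially overlaps it — only the 121.50 mm² overlap (of its 153.00 mm²) is removed, clipping the outline; the 4×14 cube at (13, 11.5) partially overlaps it — only the 53.25 mm² overlap (of its 56.00 mm²) is removed, clipping the outline — 1 connected region. The result has 1 disconnected region.

1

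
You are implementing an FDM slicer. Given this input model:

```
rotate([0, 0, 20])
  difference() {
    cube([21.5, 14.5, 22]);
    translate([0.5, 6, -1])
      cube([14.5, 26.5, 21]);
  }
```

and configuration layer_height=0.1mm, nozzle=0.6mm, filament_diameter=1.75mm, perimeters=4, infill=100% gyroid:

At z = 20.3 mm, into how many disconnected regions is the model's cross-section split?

At z = 20.3 mm: the 21.5×14.5 cube contributes its full rectangle; the cube at (0.5, 6) is not intersected at this z (z outside [-1, 20]); Taking the first minus the rest: none of the subtracted shapes is present at this height, so the 21.5×14.5 cube is unchanged — 1 connected region; (whole slice rotated 20° about Z — lengths, areas and connectivity unchanged). The result has 1 disconnected region.

1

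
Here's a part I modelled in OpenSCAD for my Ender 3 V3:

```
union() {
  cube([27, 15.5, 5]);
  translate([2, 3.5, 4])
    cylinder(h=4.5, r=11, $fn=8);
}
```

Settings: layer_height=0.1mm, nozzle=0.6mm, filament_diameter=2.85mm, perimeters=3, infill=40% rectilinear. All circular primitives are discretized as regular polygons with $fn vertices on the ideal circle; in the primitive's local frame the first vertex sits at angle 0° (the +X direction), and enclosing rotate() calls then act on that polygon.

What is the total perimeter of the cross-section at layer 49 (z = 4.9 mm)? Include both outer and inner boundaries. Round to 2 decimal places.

At z = 4.9 mm: the cube is present — its section is the full 27×15.5 rectangle (perimeter 85.00 mm); the r=11 cylinder at (2, 3.5) contributes a regular 8-gon of circumradius 11 (perimeter = 2·8·11.000·sin(180°/8) = 67.35 mm); Merging all regions: the regions partially overlap (shared area 149.69 mm²), so the edge portions inside another operand are dropped and the merged outline is re-measured after clipping — boundary = 104.34 mm. Overall, the cross-section is a single solid region. Total boundary length (outer) = 104.34 mm.

104.34 mm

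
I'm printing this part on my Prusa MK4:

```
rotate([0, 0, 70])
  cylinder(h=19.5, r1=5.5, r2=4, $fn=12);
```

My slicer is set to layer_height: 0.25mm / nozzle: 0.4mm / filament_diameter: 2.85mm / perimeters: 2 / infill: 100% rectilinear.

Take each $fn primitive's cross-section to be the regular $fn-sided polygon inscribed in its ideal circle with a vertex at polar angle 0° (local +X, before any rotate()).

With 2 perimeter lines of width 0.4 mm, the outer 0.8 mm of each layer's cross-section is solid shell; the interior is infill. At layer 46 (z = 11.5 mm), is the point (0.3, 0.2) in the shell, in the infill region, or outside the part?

At z = 11.5 mm: the cone (r1=5.5→r2=4) has section circumradius 4.615 here — a regular 12-gon; (whole slice rotated 70° about Z — lengths, areas and connectivity unchanged). Overall, the cross-section is a single solid region. Undo the 70° rotation: the query point maps to (0.291, -0.214) in the un-rotated model frame. The nearest boundary edge runs (2.31, -4.00)→(4.00, -2.31); distance from the point to it = 4.10 mm. The point is inside the cross-section and 4.10 mm from the nearest boundary — more than the 0.8 mm shell width (2 × 0.4), so it's in the infill interior.

infill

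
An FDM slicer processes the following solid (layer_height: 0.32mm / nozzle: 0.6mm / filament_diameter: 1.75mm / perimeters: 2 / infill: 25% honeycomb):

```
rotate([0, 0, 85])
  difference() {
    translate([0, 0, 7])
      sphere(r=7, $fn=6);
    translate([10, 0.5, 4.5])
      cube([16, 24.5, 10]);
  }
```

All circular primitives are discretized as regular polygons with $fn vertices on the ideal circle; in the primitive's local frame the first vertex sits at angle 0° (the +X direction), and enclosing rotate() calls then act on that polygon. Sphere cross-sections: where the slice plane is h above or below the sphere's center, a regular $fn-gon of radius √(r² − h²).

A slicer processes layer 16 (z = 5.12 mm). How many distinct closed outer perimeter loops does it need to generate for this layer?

At z = 5.12 mm: the r=7 sphere contributes a regular 6-gon of circumradius √(7²−1.88²) = 6.743; the 16×24.5 cube at (10, 0.5) contributes its full rectangle; After the difference (first − rest): starting from the r=7 sphere, the 16×24.5 cube at (10, 0.5) misses the remaining region (no effect) — 1 connected region; (whole slice rotated 85° about Z — lengths, areas and connectivity unchanged). The result has 1 disconnected region.

1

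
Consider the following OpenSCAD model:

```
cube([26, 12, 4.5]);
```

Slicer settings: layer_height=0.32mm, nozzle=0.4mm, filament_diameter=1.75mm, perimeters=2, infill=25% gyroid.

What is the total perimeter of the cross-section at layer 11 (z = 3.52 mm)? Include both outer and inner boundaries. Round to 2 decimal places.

At z = 3.52 mm: the cube is present — its section is the full 26×12 rectangle (perimeter 76.00 mm). Overall, the cross-section is a single solid region. Total boundary length (outer) = 76.00 mm.

76.00 mm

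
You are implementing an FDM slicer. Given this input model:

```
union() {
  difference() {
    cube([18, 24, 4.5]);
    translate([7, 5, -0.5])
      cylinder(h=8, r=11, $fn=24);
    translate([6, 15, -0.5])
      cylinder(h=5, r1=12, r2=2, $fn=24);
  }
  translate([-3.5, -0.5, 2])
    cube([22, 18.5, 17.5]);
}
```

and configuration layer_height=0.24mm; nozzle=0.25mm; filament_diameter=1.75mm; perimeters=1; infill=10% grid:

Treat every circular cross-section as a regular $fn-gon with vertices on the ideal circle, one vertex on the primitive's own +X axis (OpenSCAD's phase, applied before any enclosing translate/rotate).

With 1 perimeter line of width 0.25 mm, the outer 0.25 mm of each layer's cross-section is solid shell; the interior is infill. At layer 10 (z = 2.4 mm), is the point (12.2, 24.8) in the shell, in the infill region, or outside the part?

outside

At z = 2.4 mm: the cube (footprint 18×24) is included at this height; the r=11 cylinder at (7, 5) gives a regular 24-gon of circumradius 11 (constant along its height); the cone at (6, 15) contributes a regular 24-gon of circumradius 6.200 (interpolated between r1=12 and r2=2 at t=0.580); Subtracting the remaining from the first: starting from the 18×24 cube, the r=11 cylinder at (7, 5) partially overlaps it — only the 252.59 mm² overlap (of its 375.81 mm²) is removed, clipping the outline; the cone at (6, 15) partially overlaps it — only the 55.96 mm² overlap (of its 119.39 mm²) is removed, clipping the outline — 3 connected regions; the 22×18.5 cube at (-3.5, -0.5) contributes its full rectangle; Merging all regions: the regions partially overlap (shared area 39.68 mm²), so overlapping operands fuse into one piece — 1 connected region with 1 hole. Overall, the cross-section is one region with 1 hole. The nearest boundary edge runs (0.00, 24.00)→(18.00, 24.00); distance from the point to it = 0.80 mm. The point is not inside any of the regions above, so it lies outside the cross-section (0.80 mm from the nearest boundary).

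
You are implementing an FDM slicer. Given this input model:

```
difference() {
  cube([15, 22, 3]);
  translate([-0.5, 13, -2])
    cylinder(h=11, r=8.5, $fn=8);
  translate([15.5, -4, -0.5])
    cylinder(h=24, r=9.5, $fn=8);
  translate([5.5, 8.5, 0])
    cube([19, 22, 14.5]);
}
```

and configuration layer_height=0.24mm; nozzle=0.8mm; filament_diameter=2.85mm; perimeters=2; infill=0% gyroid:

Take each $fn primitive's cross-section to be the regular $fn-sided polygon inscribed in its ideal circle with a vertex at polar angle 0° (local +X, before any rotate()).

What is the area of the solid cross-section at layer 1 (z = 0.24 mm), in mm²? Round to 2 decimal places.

At z = 0.24 mm: the cube is present — its section is the full 15×22 rectangle (area 330.00 mm²); the cylinder at (-0.5, 13): section is a regular 8-gon, circumradius r=8.5 (area = (8/2)·8.500²·sin(360°/8) = 204.35 mm²); the cylinder at (15.5, -4): section is a regular 8-gon, circumradius r=9.5 (area = (8/2)·9.500²·sin(360°/8) = 255.27 mm²); the cube at (5.5, 8.5) is present — its section is the full 19×22 rectangle (area 418.00 mm²); Subtracting the remaining from the first: starting from the 15×22 cube (330.00 mm²), the r=8.5 cylinder at (-0.5, 13) partially overlaps it — only the 93.78 mm² overlap (of its 204.35 mm²) is removed, clipping the outline; the r=9.5 cylinder at (15.5, -4) partially overlaps it — only the 26.43 mm² overlap (of its 255.27 mm²) is removed, clipping the outline; the 19×22 cube at (5.5, 8.5) partially overlaps it — only the 113.65 mm² overlap (of its 418.00 mm²) is removed, clipping the outline — area = 96.14 mm². Overall, the cross-section has 2 separate islands. Net area = 96.14 mm².

96.14 mm²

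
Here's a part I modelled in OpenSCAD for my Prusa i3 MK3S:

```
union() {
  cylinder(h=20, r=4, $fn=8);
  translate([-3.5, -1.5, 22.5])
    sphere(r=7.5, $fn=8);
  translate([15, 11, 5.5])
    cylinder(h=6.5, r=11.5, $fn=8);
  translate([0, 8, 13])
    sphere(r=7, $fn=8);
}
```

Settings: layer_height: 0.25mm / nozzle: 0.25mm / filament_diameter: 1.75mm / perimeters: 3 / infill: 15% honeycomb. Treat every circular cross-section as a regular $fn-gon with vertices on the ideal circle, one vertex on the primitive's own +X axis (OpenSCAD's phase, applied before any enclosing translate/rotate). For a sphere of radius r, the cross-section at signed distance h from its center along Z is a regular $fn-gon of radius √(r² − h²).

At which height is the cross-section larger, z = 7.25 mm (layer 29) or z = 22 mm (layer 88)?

Layer 29 (z = 7.25): the cylinder: section is a regular 8-gon, circumradius r=4 (area = (8/2)·4.000²·sin(360°/8) = 45.25 mm²); the sphere at (-3.5, -1.5) is absent (|z−center|=15.250 > r=7.5); the r=11.5 cylinder at (15, 11) contributes a regular 8-gon of circumradius 11.5 (area = (8/2)·11.500²·sin(360°/8) = 374.06 mm²); the sphere at (0, 8): section is a regular 8-gon, circumradius = √(r²−h²) = √(7²−5.75²) = 3.992 (area = (8/2)·3.992²·sin(360°/8) = 45.08 mm²); Taking the union: the 3 present regions are separate (no shared area or edge), so areas and boundary lengths simply add and each stays a separate island — area = 464.39 mm². So its area = 464.39 mm². Layer 88 (z = 22): the cylinder is absent (z outside [0, 20]); the sphere at (-3.5, -1.5): section is a regular 8-gon, circumradius = √(r²−h²) = √(7.5²−0.5²) = 7.483 (area = (8/2)·7.483²·sin(360°/8) = 158.39 mm²); the cylinder at (15, 11) does not reach this height (z outside [5.5, 12]); the sphere at (0, 8) does not reach this height (|z−center|=9.000 > r=7); Taking the union: only the r=7.5 sphere at (-3.5, -1.5) is present, so the union is just that shape — area = 158.39 mm². So its area = 158.39 mm². Layer 29 is larger (464.39 vs 158.39 mm²).

layer 29 (z = 7.25 mm)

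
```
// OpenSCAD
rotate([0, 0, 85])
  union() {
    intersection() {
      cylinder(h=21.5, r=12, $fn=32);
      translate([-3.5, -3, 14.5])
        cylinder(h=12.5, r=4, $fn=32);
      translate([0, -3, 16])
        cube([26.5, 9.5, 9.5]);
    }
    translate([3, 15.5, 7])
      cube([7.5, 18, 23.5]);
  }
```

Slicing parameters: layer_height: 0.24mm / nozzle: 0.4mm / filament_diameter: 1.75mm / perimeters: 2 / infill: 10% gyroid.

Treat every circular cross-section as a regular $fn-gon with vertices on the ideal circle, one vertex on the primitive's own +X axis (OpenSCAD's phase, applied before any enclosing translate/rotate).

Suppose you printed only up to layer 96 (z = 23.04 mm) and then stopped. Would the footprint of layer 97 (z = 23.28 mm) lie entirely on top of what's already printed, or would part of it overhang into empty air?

entirely on top

Compare the two slices. At z = 23.04: the cylinder is not intersected at this z (z outside [0, 21.5]); the cylinder at (-3.5, -3): section is a regular 32-gon, circumradius r=4 (area = (32/2)·4.000²·sin(360°/32) = 49.94 mm²); the cube at (0, -3) (footprint 26.5×9.5) is included at this height (area 251.75 mm²); After intersecting: at least one operand is absent at this height, so nothing remains; the cube at (3, 15.5) (footprint 7.5×18) is included at this height (area 135.00 mm²); Merging all regions: only the 7.5×18 cube at (3, 15.5) is present, so the union is just that shape — area = 135.00 mm²; (whole slice rotated 85° about Z — lengths, areas and connectivity unchanged). At z = 23.28: the cylinder is absent (z outside [0, 21.5]); the r=4 cylinder at (-3.5, -3) gives a regular 32-gon of circumradius 4 (constant along its height) (area = (32/2)·4.000²·sin(360°/32) = 49.94 mm²); the 26.5×9.5 cube at (0, -3) contributes its full rectangle (area 251.75 mm²); Taking the intersection: at least one operand is absent at this height, so nothing remains; the 7.5×18 cube at (3, 15.5) contributes its full rectangle (area 135.00 mm²); Combining (union): only the 7.5×18 cube at (3, 15.5) is present, so the union is just that shape — area = 135.00 mm²; (whole slice rotated 85° about Z — lengths, areas and connectivity unchanged). Checking containment: the cross-section at z = 23.28 is a subset of the cross-section at z = 23.04.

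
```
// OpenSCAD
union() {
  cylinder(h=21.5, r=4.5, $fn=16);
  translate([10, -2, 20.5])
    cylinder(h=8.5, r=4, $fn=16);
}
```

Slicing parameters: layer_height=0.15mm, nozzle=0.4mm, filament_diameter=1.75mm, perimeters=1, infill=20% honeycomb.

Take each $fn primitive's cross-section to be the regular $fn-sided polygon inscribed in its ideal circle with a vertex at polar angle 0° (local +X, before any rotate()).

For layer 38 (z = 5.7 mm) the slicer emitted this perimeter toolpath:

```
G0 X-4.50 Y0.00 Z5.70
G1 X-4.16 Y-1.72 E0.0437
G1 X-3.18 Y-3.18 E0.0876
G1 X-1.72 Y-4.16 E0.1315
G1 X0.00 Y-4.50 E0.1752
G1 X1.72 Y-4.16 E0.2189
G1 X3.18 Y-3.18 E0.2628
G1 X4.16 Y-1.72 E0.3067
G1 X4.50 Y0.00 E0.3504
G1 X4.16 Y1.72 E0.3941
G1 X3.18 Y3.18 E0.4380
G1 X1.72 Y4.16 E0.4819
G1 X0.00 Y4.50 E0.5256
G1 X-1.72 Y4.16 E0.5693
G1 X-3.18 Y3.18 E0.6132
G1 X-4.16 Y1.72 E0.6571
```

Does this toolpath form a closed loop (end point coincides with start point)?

no

Start point (G0): (-4.50, 0.00). End point (last G1): the path does not return to the start — open.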